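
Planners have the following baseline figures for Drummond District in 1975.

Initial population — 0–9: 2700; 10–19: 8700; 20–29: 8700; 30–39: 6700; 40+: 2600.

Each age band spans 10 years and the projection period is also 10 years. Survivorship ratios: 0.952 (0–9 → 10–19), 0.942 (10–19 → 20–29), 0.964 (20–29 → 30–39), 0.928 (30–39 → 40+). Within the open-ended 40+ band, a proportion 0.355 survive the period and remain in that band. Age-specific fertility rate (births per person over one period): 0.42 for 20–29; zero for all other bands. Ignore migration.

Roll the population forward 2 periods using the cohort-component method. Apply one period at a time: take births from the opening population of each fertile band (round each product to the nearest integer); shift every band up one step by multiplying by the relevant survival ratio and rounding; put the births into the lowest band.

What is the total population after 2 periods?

27560

After projecting period 1:
Births: 8700 × 0.42 = 3654
10–19: 2700 × 0.952 = 2570
20–29: 8700 × 0.942 = 8195
30–39: 8700 × 0.964 = 8387
40+: 6700 × 0.928 + 2600 × 0.355 = 6218 + 923 = 7141
Population now: 0–9=3654, 10–19=2570, 20–29=8195, 30–39=8387, 40+=7141
After projecting period 2:
Births: 8195 × 0.42 = 3442
10–19: 3654 × 0.952 = 3479
20–29: 2570 × 0.942 = 2421
30–39: 8195 × 0.964 = 7900
40+: 8387 × 0.928 + 7141 × 0.355 = 7783 + 2535 = 10318
Population now: 0–9=3442, 10–19=3479, 20–29=2421, 30–39=7900, 40+=10318
Total after period 2: 3442 + 3479 + 2421 + 7900 + 10318 = 27560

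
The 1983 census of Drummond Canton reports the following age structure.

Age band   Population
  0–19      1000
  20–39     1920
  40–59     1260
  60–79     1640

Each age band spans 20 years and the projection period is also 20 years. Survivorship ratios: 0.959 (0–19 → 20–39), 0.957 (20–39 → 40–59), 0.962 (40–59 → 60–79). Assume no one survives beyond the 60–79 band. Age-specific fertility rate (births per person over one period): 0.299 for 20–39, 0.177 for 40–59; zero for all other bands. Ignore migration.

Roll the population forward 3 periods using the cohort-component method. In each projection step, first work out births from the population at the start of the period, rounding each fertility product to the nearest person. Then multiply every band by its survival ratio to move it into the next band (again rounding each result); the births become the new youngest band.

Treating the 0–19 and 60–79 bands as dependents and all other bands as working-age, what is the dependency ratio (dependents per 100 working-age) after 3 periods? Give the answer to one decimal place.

96.6

After projecting period 1:
Births: 1920 * 0.299 = 574 ; 1260 * 0.177 = 223 → total 797
20–39: 1000 * 0.959 = 959
40–59: 1920 * 0.957 = 1837
60–79: 1260 * 0.962 = 1212
→ [797, 959, 1837, 1212]
After projecting period 2:
Births: 959 * 0.299 = 287 ; 1837 * 0.177 = 325 → total 612
20–39: 797 * 0.959 = 764
40–59: 959 * 0.957 = 918
60–79: 1837 * 0.962 = 1767
→ [612, 764, 918, 1767]
After projecting period 3:
Births: 764 * 0.299 = 228 ; 918 * 0.177 = 162 → total 390
20–39: 612 * 0.959 = 587
40–59: 764 * 0.957 = 731
60–79: 918 * 0.962 = 883
→ [390, 587, 731, 883]
Dependents (band 0–19 + band 60–79) = 390 + 883 = 1273; working-age = 1318; ratio = 1273/1318 × 100 = 96.6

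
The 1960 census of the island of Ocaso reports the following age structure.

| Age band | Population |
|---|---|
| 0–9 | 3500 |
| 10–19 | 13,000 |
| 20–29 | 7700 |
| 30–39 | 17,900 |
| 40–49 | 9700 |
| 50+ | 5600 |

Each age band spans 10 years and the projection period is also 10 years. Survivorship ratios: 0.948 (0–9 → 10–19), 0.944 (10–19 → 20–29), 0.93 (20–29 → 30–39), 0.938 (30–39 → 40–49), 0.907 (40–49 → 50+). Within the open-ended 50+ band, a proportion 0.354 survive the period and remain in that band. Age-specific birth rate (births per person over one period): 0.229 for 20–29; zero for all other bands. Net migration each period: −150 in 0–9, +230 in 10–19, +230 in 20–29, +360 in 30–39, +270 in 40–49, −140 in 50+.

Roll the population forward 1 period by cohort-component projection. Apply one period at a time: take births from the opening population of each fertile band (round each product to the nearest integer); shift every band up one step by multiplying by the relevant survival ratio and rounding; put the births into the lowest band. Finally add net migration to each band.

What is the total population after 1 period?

Period 1:
Births: 7700 * 0.229 = 1763
10–19: 3500 * 0.948 = 3318
20–29: 13000 * 0.944 = 12272
30–39: 7700 * 0.93 = 7161
40–49: 17900 * 0.938 = 16790
50+: 9700 * 0.907 + 5600 * 0.354 = 8798 + 1982 = 10780
Net migration: 0–9 − 150 → 1613; 10–19 + 230 → 3548; 20–29 + 230 → 12502; 30–39 + 360 → 7521; 40–49 + 270 → 17060; 50+ − 140 → 10640
Population now: 0–9=1613, 10–19=3548, 20–29=12502, 30–39=7521, 40–49=17060, 50+=10640
Total after period 1: 1613 + 3548 + 12502 + 7521 + 17060 + 10640 = 52884

52884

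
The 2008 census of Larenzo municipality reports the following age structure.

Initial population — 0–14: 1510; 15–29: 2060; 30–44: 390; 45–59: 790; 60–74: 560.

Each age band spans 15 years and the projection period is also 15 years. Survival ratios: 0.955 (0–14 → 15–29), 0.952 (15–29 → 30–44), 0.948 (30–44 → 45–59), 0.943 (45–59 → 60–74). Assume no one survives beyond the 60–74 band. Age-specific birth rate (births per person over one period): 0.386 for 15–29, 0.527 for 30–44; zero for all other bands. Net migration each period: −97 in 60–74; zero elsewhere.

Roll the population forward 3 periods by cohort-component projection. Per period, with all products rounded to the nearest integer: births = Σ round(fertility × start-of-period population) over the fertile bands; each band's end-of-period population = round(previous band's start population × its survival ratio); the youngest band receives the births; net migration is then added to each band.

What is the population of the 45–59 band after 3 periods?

1302

Period 1.
Births: 2060 × 0.386 = 795, 390 × 0.527 = 206 → 1001
15–29: 1510 × 0.955 = 1442
30–44: 2060 × 0.952 = 1961
45–59: 390 × 0.948 = 370
60–74: 790 × 0.943 = 745
Net migration: 60–74 − 97 → 648
→ [1001, 1442, 1961, 370, 648]
Period 2.
Births: 1442 × 0.386 = 557, 1961 × 0.527 = 1033 → 1590
15–29: 1001 × 0.955 = 956
30–44: 1442 × 0.952 = 1373
45–59: 1961 × 0.948 = 1859
60–74: 370 × 0.943 = 349
Net migration: 60–74 − 97 → 252
→ [1590, 956, 1373, 1859, 252]
Period 3.
Births: 956 × 0.386 = 369, 1373 × 0.527 = 724 → 1093
15–29: 1590 × 0.955 = 1518
30–44: 956 × 0.952 = 910
45–59: 1373 × 0.948 = 1302
60–74: 1859 × 0.943 = 1753
Net migration: 60–74 − 97 → 1656
→ [1093, 1518, 910, 1302, 1656]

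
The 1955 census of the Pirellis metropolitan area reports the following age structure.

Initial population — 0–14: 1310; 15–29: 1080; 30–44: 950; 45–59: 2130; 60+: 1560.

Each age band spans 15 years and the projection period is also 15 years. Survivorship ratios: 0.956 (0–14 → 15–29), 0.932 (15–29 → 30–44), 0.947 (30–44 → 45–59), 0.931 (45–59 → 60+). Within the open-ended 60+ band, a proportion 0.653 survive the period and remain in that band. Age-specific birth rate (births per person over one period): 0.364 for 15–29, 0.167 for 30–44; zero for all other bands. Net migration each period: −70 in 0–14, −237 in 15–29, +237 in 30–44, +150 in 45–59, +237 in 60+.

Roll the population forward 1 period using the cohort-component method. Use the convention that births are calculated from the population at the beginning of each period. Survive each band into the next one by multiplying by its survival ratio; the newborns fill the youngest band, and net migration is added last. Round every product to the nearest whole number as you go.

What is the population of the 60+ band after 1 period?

Period 1.
Births: 1080 × 0.364 = 393, 950 × 0.167 = 159 — total 552
15–29: 1310 × 0.956 = 1252
30–44: 1080 × 0.932 = 1007
45–59: 950 × 0.947 = 900
60+: 2130 × 0.931 + 1560 × 0.653 = 1983 + 1019 = 3002
Net migration: 0–14 − 70 → 482; 15–29 − 237 → 1015; 30–44 + 237 → 1244; 45–59 + 150 → 1050; 60+ + 237 → 3239
End of period: [482, 1015, 1244, 1050, 3239]

3239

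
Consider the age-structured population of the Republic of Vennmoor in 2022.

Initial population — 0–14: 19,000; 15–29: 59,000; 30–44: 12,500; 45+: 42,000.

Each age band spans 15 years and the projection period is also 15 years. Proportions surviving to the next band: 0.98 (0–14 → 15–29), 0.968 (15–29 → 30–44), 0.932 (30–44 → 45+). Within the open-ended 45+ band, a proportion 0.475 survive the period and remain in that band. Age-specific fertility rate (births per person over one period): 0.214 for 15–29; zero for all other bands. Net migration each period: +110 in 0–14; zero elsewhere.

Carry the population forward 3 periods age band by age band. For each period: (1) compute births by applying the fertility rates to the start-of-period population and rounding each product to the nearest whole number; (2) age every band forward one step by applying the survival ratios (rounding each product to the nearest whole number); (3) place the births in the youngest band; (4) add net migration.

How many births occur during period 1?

[period 1]
Births: 59000 * 0.214 = 12626
15–29: 19000 * 0.98 = 18620
30–44: 59000 * 0.968 = 57112
45+: 12500 * 0.932 + 42000 * 0.475 = 11650 + 19950 = 31600
Net migration: 0–14 + 110 → 12736
Giving 12736 / 18620 / 57112 / 31600.

12626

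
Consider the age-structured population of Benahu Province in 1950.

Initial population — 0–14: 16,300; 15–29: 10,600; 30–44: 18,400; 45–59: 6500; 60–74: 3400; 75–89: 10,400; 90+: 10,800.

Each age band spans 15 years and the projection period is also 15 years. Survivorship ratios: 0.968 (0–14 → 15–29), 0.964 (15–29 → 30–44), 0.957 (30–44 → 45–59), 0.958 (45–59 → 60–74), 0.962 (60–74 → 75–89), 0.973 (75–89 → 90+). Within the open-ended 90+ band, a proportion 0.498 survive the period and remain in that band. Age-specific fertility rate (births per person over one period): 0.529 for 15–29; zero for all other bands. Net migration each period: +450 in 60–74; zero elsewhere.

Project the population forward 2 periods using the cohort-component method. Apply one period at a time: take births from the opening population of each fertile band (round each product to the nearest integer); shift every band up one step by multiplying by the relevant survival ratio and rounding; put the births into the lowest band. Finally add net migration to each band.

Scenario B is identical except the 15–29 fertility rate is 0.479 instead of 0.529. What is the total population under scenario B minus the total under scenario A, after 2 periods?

-1302

Numbering the bands 1..7 from youngest to oldest:
After projecting period 1:
Births: 10600 × 0.529 = 5607
Band 2: 16300 × 0.968 = 15778
Band 3: 10600 × 0.964 = 10218
Band 4: 18400 × 0.957 = 17609
Band 5: 6500 × 0.958 = 6227
Band 6: 3400 × 0.962 = 3271
Band 7: 10400 × 0.973 + 10800 × 0.498 = 10119 + 5378 = 15497
Net migration: Band 5 + 450 → 6677
Population now: 0–14=5607, 15–29=15778, 30–44=10218, 45–59=17609, 60–74=6677, 75–89=3271, 90+=15497
After projecting period 2:
Births: 15778 × 0.529 = 8347
Band 2: 5607 × 0.968 = 5428
Band 3: 15778 × 0.964 = 15210
Band 4: 10218 × 0.957 = 9779
Band 5: 17609 × 0.958 = 16869
Band 6: 6677 × 0.962 = 6423
Band 7: 3271 × 0.973 + 15497 × 0.498 = 3183 + 7718 = 10901
Net migration: Band 5 + 450 → 17319
Population now: 0–14=8347, 15–29=5428, 30–44=15210, 45–59=9779, 60–74=17319, 75–89=6423, 90+=10901
Scenario A total after 2 periods: 73407
Scenario B projection —
After projecting period 1:
Births: 10600 × 0.479 = 5077
Band 2: 16300 × 0.968 = 15778
Band 3: 10600 × 0.964 = 10218
Band 4: 18400 × 0.957 = 17609
Band 5: 6500 × 0.958 = 6227
Band 6: 3400 × 0.962 = 3271
Band 7: 10400 × 0.973 + 10800 × 0.498 = 10119 + 5378 = 15497
Net migration: Band 5 + 450 → 6677
Population now: 0–14=5077, 15–29=15778, 30–44=10218, 45–59=17609, 60–74=6677, 75–89=3271, 90+=15497
After projecting period 2:
Births: 15778 × 0.479 = 7558
Band 2: 5077 × 0.968 = 4915
Band 3: 15778 × 0.964 = 15210
Band 4: 10218 × 0.957 = 9779
Band 5: 17609 × 0.958 = 16869
Band 6: 6677 × 0.962 = 6423
Band 7: 3271 × 0.973 + 15497 × 0.498 = 3183 + 7718 = 10901
Net migration: Band 5 + 450 → 17319
Population now: 0–14=7558, 15–29=4915, 30–44=15210, 45–59=9779, 60–74=17319, 75–89=6423, 90+=10901
Scenario B total after 2 periods: 72105
Difference B − A = 72105 − 73407 = -1302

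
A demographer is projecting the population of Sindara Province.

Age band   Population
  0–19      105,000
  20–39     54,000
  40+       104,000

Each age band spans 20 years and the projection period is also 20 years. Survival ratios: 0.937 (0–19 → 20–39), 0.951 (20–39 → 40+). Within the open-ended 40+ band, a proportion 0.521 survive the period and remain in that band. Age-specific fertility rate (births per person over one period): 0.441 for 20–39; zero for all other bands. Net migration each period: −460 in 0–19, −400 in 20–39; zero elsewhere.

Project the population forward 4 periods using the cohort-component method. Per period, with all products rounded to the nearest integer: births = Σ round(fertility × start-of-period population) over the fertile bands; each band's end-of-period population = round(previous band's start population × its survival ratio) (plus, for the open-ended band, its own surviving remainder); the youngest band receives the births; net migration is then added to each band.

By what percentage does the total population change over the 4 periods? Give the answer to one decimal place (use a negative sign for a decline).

After projecting period 1:
Births: 54000 × 0.441 = 23814
20–39: 105000 × 0.937 = 98385
40+: 54000 × 0.951 + 104000 × 0.521 = 51354 + 54184 = 105538
Net migration: 0–19 − 460 → 23354; 20–39 − 400 → 97985
Population now: 0–19=23354, 20–39=97985, 40+=105538
After projecting period 2:
Births: 97985 × 0.441 = 43211
20–39: 23354 × 0.937 = 21883
40+: 97985 × 0.951 + 105538 × 0.521 = 93184 + 54985 = 148169
Net migration: 0–19 − 460 → 42751; 20–39 − 400 → 21483
Population now: 0–19=42751, 20–39=21483, 40+=148169
After projecting period 3:
Births: 21483 × 0.441 = 9474
20–39: 42751 × 0.937 = 40058
40+: 21483 × 0.951 + 148169 × 0.521 = 20430 + 77196 = 97626
Net migration: 0–19 − 460 → 9014; 20–39 − 400 → 39658
Population now: 0–19=9014, 20–39=39658, 40+=97626
After projecting period 4:
Births: 39658 × 0.441 = 17489
20–39: 9014 × 0.937 = 8446
40+: 39658 × 0.951 + 97626 × 0.521 = 37715 + 50863 = 88578
Net migration: 0–19 − 460 → 17029; 20–39 − 400 → 8046
Population now: 0–19=17029, 20–39=8046, 40+=88578
Total: 263000 → 113653; change = -149347; percentage change = -56.8%

-56.8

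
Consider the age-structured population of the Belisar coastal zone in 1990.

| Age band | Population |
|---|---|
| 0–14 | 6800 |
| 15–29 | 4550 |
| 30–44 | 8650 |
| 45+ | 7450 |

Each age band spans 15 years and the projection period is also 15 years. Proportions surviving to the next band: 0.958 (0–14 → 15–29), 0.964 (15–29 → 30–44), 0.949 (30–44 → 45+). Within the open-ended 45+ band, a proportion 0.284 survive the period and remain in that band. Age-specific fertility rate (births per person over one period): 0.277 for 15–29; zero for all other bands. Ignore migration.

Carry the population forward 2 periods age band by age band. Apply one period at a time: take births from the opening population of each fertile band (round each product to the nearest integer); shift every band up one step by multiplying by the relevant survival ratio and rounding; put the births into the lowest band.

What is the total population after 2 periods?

16384

(Bands numbered youngest = 1 to oldest = 4.)
Period 1.
Births: 4550 × 0.277 = 1260
Band 2: 6800 × 0.958 = 6514
Band 3: 4550 × 0.964 = 4386
Band 4: 8650 × 0.949 + 7450 × 0.284 = 8209 + 2116 = 10325
→ [1260, 6514, 4386, 10325]
Period 2.
Births: 6514 × 0.277 = 1804
Band 2: 1260 × 0.958 = 1207
Band 3: 6514 × 0.964 = 6279
Band 4: 4386 × 0.949 + 10325 × 0.284 = 4162 + 2932 = 7094
→ [1804, 1207, 6279, 7094]
Total after period 2: 1804 + 1207 + 6279 + 7094 = 16384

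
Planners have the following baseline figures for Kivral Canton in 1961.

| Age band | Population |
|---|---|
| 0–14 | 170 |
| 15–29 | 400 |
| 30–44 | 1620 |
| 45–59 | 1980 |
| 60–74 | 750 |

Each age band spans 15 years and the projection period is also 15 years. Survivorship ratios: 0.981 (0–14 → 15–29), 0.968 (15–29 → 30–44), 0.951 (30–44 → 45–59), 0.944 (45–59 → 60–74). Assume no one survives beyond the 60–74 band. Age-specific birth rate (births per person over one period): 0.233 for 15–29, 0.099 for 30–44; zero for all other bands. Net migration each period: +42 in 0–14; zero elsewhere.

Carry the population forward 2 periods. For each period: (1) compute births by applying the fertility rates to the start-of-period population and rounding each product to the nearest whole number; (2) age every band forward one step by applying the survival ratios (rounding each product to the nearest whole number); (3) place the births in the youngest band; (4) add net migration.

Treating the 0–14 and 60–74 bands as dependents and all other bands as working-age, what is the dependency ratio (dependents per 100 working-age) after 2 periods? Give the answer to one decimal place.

[period 1]
Births: 400 × 0.233 = 93  |  1620 × 0.099 = 160 — total 253
15–29: 170 × 0.981 = 167
30–44: 400 × 0.968 = 387
45–59: 1620 × 0.951 = 1541
60–74: 1980 × 0.944 = 1869
Net migration: 0–14 + 42 → 295
→ [295, 167, 387, 1541, 1869]
[period 2]
Births: 167 × 0.233 = 39  |  387 × 0.099 = 38 — total 77
15–29: 295 × 0.981 = 289
30–44: 167 × 0.968 = 162
45–59: 387 × 0.951 = 368
60–74: 1541 × 0.944 = 1455
Net migration: 0–14 + 42 → 119
→ [119, 289, 162, 368, 1455]
Dependents (band 0–14 + band 60–74) = 119 + 1455 = 1574; working-age = 819; ratio = 1574/819 × 100 = 192.2

192.2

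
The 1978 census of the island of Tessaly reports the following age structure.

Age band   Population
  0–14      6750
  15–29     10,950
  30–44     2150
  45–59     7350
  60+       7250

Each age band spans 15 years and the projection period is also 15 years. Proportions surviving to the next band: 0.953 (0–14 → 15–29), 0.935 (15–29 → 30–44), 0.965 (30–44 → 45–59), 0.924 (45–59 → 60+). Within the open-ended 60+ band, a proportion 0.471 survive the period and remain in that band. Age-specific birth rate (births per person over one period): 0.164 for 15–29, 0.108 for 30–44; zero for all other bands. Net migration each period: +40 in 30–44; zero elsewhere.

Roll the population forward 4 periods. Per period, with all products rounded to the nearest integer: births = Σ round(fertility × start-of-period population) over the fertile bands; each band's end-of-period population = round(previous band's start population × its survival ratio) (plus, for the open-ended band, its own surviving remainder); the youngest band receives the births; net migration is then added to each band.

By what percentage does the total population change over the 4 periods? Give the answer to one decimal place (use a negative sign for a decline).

-52.3

After projecting period 1:
Births: 10950 * 0.164 = 1796 ; 2150 * 0.108 = 232 → 2028
15–29: 6750 * 0.953 = 6433
30–44: 10950 * 0.935 = 10238
45–59: 2150 * 0.965 = 2075
60+: 7350 * 0.924 + 7250 * 0.471 = 6791 + 3415 = 10206
Net migration: 30–44 + 40 → 10278
Giving 2028 / 6433 / 10278 / 2075 / 10206.
After projecting period 2:
Births: 6433 * 0.164 = 1055 ; 10278 * 0.108 = 1110 → 2165
15–29: 2028 * 0.953 = 1933
30–44: 6433 * 0.935 = 6015
45–59: 10278 * 0.965 = 9918
60+: 2075 * 0.924 + 10206 * 0.471 = 1917 + 4807 = 6724
Net migration: 30–44 + 40 → 6055
Giving 2165 / 1933 / 6055 / 9918 / 6724.
After projecting period 3:
Births: 1933 * 0.164 = 317 ; 6055 * 0.108 = 654 → 971
15–29: 2165 * 0.953 = 2063
30–44: 1933 * 0.935 = 1807
45–59: 6055 * 0.965 = 5843
60+: 9918 * 0.924 + 6724 * 0.471 = 9164 + 3167 = 12331
Net migration: 30–44 + 40 → 1847
Giving 971 / 2063 / 1847 / 5843 / 12331.
After projecting period 4:
Births: 2063 * 0.164 = 338 ; 1847 * 0.108 = 199 → 537
15–29: 971 * 0.953 = 925
30–44: 2063 * 0.935 = 1929
45–59: 1847 * 0.965 = 1782
60+: 5843 * 0.924 + 12331 * 0.471 = 5399 + 5808 = 11207
Net migration: 30–44 + 40 → 1969
Giving 537 / 925 / 1969 / 1782 / 11207.
Total: 34450 → 16420; change = -18030; percentage change = -52.3%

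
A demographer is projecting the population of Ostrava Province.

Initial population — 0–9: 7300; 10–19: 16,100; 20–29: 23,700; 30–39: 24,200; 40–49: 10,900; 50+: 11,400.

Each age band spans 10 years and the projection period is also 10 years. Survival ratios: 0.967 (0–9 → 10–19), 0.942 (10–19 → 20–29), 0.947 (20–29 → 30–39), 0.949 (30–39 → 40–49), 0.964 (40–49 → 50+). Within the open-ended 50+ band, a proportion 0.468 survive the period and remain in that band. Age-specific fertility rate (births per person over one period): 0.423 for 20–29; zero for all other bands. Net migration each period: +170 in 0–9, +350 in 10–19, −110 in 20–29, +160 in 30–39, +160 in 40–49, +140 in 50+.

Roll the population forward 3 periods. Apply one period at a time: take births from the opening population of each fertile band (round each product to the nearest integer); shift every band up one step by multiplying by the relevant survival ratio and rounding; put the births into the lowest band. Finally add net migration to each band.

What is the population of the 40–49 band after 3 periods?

13843

Let band 1 be 0–9 through band 6 = 50+.
Period 1.
Births: 23700 × 0.423 = 10025
Band 2: 7300 × 0.967 = 7059
Band 3: 16100 × 0.942 = 15166
Band 4: 23700 × 0.947 = 22444
Band 5: 24200 × 0.949 = 22966
Band 6: 10900 × 0.964 + 11400 × 0.468 = 10508 + 5335 = 15843
Net migration: Band 1 + 170 → 10195; Band 2 + 350 → 7409; Band 3 − 110 → 15056; Band 4 + 160 → 22604; Band 5 + 160 → 23126; Band 6 + 140 → 15983
Giving 10195 / 7409 / 15056 / 22604 / 23126 / 15983.
Period 2.
Births: 15056 × 0.423 = 6369
Band 2: 10195 × 0.967 = 9859
Band 3: 7409 × 0.942 = 6979
Band 4: 15056 × 0.947 = 14258
Band 5: 22604 × 0.949 = 21451
Band 6: 23126 × 0.964 + 15983 × 0.468 = 22293 + 7480 = 29773
Net migration: Band 1 + 170 → 6539; Band 2 + 350 → 10209; Band 3 − 110 → 6869; Band 4 + 160 → 14418; Band 5 + 160 → 21611; Band 6 + 140 → 29913
Giving 6539 / 10209 / 6869 / 14418 / 21611 / 29913.
Period 3.
Births: 6869 × 0.423 = 2906
Band 2: 6539 × 0.967 = 6323
Band 3: 10209 × 0.942 = 9617
Band 4: 6869 × 0.947 = 6505
Band 5: 14418 × 0.949 = 13683
Band 6: 21611 × 0.964 + 29913 × 0.468 = 20833 + 13999 = 34832
Net migration: Band 1 + 170 → 3076; Band 2 + 350 → 6673; Band 3 − 110 → 9507; Band 4 + 160 → 6665; Band 5 + 160 → 13843; Band 6 + 140 → 34972
Giving 3076 / 6673 / 9507 / 6665 / 13843 / 34972.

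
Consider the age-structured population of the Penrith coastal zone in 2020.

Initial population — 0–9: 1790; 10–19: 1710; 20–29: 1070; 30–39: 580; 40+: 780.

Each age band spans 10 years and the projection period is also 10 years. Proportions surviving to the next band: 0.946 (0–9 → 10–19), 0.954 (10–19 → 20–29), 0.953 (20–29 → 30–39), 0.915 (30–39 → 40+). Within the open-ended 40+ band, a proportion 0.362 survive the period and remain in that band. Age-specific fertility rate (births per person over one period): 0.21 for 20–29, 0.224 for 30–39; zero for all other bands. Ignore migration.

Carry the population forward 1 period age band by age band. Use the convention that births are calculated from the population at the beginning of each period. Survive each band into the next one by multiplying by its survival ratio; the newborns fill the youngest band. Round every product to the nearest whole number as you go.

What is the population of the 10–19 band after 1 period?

1693

Period 1.
Births: 1070 * 0.21 = 225, 580 * 0.224 = 130 → 355
10–19: 1790 * 0.946 = 1693
20–29: 1710 * 0.954 = 1631
30–39: 1070 * 0.953 = 1020
40+: 580 * 0.915 + 780 * 0.362 = 531 + 282 = 813
→ [355, 1693, 1631, 1020, 813]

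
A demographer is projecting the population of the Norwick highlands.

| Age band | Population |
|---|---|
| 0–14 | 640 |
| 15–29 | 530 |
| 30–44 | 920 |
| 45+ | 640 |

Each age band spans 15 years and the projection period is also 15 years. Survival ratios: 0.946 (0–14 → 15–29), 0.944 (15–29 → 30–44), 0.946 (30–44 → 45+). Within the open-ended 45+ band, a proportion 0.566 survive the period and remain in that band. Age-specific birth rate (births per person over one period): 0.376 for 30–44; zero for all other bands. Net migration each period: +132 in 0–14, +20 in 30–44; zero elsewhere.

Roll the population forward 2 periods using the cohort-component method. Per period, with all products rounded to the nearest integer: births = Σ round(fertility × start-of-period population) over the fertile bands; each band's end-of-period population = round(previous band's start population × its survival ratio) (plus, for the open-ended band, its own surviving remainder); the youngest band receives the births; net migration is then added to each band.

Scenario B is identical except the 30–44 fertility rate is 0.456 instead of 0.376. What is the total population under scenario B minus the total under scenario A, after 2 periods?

[period 1]
Births: 920 * 0.376 = 346
15–29: 640 * 0.946 = 605
30–44: 530 * 0.944 = 500
45+: 920 * 0.946 + 640 * 0.566 = 870 + 362 = 1232
Net migration: 0–14 + 132 → 478; 30–44 + 20 → 520
→ [478, 605, 520, 1232]
[period 2]
Births: 520 * 0.376 = 196
15–29: 478 * 0.946 = 452
30–44: 605 * 0.944 = 571
45+: 520 * 0.946 + 1232 * 0.566 = 492 + 697 = 1189
Net migration: 0–14 + 132 → 328; 30–44 + 20 → 591
→ [328, 452, 591, 1189]
Scenario A total after 2 periods: 2560
Scenario B projection —
[period 1]
Births: 920 * 0.456 = 420
15–29: 640 * 0.946 = 605
30–44: 530 * 0.944 = 500
45+: 920 * 0.946 + 640 * 0.566 = 870 + 362 = 1232
Net migration: 0–14 + 132 → 552; 30–44 + 20 → 520
→ [552, 605, 520, 1232]
[period 2]
Births: 520 * 0.456 = 237
15–29: 552 * 0.946 = 522
30–44: 605 * 0.944 = 571
45+: 520 * 0.946 + 1232 * 0.566 = 492 + 697 = 1189
Net migration: 0–14 + 132 → 369; 30–44 + 20 → 591
→ [369, 522, 591, 1189]
Scenario B total after 2 periods: 2671
Difference B − A = 2671 − 2560 = 111

111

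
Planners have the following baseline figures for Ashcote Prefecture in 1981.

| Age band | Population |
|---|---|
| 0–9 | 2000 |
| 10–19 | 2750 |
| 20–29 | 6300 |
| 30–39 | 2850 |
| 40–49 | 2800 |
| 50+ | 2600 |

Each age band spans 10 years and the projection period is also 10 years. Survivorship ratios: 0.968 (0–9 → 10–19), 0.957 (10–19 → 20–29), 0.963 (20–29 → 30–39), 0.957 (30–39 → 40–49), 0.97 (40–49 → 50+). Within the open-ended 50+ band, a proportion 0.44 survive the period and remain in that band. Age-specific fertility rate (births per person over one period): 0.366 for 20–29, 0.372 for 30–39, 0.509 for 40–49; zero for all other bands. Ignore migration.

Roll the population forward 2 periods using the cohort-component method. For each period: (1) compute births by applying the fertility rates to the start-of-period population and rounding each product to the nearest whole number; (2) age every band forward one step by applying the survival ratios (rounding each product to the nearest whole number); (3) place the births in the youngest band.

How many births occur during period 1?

4791

— Period 1 —
Births: 6300 * 0.366 = 2306  |  2850 * 0.372 = 1060  |  2800 * 0.509 = 1425 → total 4791
10–19: 2000 * 0.968 = 1936
20–29: 2750 * 0.957 = 2632
30–39: 6300 * 0.963 = 6067
40–49: 2850 * 0.957 = 2727
50+: 2800 * 0.97 + 2600 * 0.44 = 2716 + 1144 = 3860
End of period: [4791, 1936, 2632, 6067, 2727, 3860]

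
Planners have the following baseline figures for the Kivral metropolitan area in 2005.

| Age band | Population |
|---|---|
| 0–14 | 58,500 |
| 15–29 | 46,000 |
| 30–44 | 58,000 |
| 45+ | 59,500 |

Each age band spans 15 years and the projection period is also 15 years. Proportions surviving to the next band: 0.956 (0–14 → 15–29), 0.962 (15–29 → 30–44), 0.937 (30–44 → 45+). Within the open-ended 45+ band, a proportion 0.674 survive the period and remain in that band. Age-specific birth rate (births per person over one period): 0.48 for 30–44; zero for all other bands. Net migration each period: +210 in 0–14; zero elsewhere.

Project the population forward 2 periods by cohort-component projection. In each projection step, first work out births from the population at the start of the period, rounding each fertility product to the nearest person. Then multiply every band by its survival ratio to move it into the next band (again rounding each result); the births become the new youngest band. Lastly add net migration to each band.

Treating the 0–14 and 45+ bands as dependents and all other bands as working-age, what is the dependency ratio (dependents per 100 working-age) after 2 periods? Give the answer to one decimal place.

157.0

After projecting period 1:
Births: 58000 × 0.48 = 27840
15–29: 58500 × 0.956 = 55926
30–44: 46000 × 0.962 = 44252
45+: 58000 × 0.937 + 59500 × 0.674 = 54346 + 40103 = 94449
Net migration: 0–14 + 210 → 28050
End of period: [28050, 55926, 44252, 94449]
After projecting period 2:
Births: 44252 × 0.48 = 21241
15–29: 28050 × 0.956 = 26816
30–44: 55926 × 0.962 = 53801
45+: 44252 × 0.937 + 94449 × 0.674 = 41464 + 63659 = 105123
Net migration: 0–14 + 210 → 21451
End of period: [21451, 26816, 53801, 105123]
Dependents (band 0–14 + band 45+) = 21451 + 105123 = 126574; working-age = 80617; ratio = 126574/80617 × 100 = 157.0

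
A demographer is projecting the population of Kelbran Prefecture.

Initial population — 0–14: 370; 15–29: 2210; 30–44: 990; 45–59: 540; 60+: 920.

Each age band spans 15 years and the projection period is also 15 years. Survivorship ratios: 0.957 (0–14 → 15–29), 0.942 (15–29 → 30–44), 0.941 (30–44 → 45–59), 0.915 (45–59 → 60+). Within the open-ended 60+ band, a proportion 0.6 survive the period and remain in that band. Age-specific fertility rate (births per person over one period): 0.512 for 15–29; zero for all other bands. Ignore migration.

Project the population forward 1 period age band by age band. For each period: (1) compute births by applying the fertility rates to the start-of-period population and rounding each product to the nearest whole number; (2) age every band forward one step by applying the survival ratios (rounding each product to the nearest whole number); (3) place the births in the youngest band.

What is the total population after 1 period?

(Groups numbered youngest = 1 to oldest = 5.)
[period 1]
Births: 2210 * 0.512 = 1132
Group 2: 370 * 0.957 = 354
Group 3: 2210 * 0.942 = 2082
Group 4: 990 * 0.941 = 932
Group 5: 540 * 0.915 + 920 * 0.6 = 494 + 552 = 1046
End of period: [1132, 354, 2082, 932, 1046]
Total after period 1: 1132 + 354 + 2082 + 932 + 1046 = 5546

5546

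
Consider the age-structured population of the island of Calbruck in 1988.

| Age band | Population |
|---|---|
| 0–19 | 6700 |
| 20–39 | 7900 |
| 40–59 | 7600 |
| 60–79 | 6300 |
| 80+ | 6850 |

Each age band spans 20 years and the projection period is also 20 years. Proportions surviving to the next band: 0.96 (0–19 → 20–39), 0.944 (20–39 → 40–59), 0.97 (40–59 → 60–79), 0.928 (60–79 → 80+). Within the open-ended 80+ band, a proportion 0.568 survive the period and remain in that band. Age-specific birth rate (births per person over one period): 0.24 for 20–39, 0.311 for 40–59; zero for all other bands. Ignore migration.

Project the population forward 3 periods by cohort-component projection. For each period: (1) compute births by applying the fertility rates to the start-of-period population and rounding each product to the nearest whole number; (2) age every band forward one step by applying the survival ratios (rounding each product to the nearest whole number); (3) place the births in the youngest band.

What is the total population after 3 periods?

— Period 1 —
Births: 7900 × 0.24 = 1896, 7600 × 0.311 = 2364 — total 4260
20–39: 6700 × 0.96 = 6432
40–59: 7900 × 0.944 = 7458
60–79: 7600 × 0.97 = 7372
80+: 6300 × 0.928 + 6850 × 0.568 = 5846 + 3891 = 9737
Giving 4260 / 6432 / 7458 / 7372 / 9737.
— Period 2 —
Births: 6432 × 0.24 = 1544, 7458 × 0.311 = 2319 — total 3863
20–39: 4260 × 0.96 = 4090
40–59: 6432 × 0.944 = 6072
60–79: 7458 × 0.97 = 7234
80+: 7372 × 0.928 + 9737 × 0.568 = 6841 + 5531 = 12372
Giving 3863 / 4090 / 6072 / 7234 / 12372.
— Period 3 —
Births: 4090 × 0.24 = 982, 6072 × 0.311 = 1888 — total 2870
20–39: 3863 × 0.96 = 3708
40–59: 4090 × 0.944 = 3861
60–79: 6072 × 0.97 = 5890
80+: 7234 × 0.928 + 12372 × 0.568 = 6713 + 7027 = 13740
Giving 2870 / 3708 / 3861 / 5890 / 13740.
Total after period 3: 2870 + 3708 + 3861 + 5890 + 13740 = 30069

30069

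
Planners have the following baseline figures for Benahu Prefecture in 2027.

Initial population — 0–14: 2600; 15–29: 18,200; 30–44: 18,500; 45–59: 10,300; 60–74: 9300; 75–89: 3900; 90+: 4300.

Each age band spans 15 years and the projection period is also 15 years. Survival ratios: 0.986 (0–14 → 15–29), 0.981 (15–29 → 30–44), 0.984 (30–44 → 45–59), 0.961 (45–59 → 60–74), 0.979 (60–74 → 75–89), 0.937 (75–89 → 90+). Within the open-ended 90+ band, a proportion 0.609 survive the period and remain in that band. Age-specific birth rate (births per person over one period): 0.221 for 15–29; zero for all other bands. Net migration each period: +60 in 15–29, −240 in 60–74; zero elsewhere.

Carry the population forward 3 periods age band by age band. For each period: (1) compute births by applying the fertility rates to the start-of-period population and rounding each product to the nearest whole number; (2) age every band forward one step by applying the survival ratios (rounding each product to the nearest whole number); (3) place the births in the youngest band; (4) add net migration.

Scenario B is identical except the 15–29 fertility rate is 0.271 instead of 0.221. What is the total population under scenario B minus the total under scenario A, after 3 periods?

Period 1.
Births: 18200 × 0.221 = 4022
15–29: 2600 × 0.986 = 2564
30–44: 18200 × 0.981 = 17854
45–59: 18500 × 0.984 = 18204
60–74: 10300 × 0.961 = 9898
75–89: 9300 × 0.979 = 9105
90+: 3900 × 0.937 + 4300 × 0.609 = 3654 + 2619 = 6273
Net migration: 15–29 + 60 → 2624; 60–74 − 240 → 9658
Giving 4022 / 2624 / 17854 / 18204 / 9658 / 9105 / 6273.
Period 2.
Births: 2624 × 0.221 = 580
15–29: 4022 × 0.986 = 3966
30–44: 2624 × 0.981 = 2574
45–59: 17854 × 0.984 = 17568
60–74: 18204 × 0.961 = 17494
75–89: 9658 × 0.979 = 9455
90+: 9105 × 0.937 + 6273 × 0.609 = 8531 + 3820 = 12351
Net migration: 15–29 + 60 → 4026; 60–74 − 240 → 17254
Giving 580 / 4026 / 2574 / 17568 / 17254 / 9455 / 12351.
Period 3.
Births: 4026 × 0.221 = 890
15–29: 580 × 0.986 = 572
30–44: 4026 × 0.981 = 3950
45–59: 2574 × 0.984 = 2533
60–74: 17568 × 0.961 = 16883
75–89: 17254 × 0.979 = 16892
90+: 9455 × 0.937 + 12351 × 0.609 = 8859 + 7522 = 16381
Net migration: 15–29 + 60 → 632; 60–74 − 240 → 16643
Giving 890 / 632 / 3950 / 2533 / 16643 / 16892 / 16381.
Scenario A total after 3 periods: 57921
Scenario B projection —
Period 1.
Births: 18200 × 0.271 = 4932
15–29: 2600 × 0.986 = 2564
30–44: 18200 × 0.981 = 17854
45–59: 18500 × 0.984 = 18204
60–74: 10300 × 0.961 = 9898
75–89: 9300 × 0.979 = 9105
90+: 3900 × 0.937 + 4300 × 0.609 = 3654 + 2619 = 6273
Net migration: 15–29 + 60 → 2624; 60–74 − 240 → 9658
Giving 4932 / 2624 / 17854 / 18204 / 9658 / 9105 / 6273.
Period 2.
Births: 2624 × 0.271 = 711
15–29: 4932 × 0.986 = 4863
30–44: 2624 × 0.981 = 2574
45–59: 17854 × 0.984 = 17568
60–74: 18204 × 0.961 = 17494
75–89: 9658 × 0.979 = 9455
90+: 9105 × 0.937 + 6273 × 0.609 = 8531 + 3820 = 12351
Net migration: 15–29 + 60 → 4923; 60–74 − 240 → 17254
Giving 711 / 4923 / 2574 / 17568 / 17254 / 9455 / 12351.
Period 3.
Births: 4923 × 0.271 = 1334
15–29: 711 × 0.986 = 701
30–44: 4923 × 0.981 = 4829
45–59: 2574 × 0.984 = 2533
60–74: 17568 × 0.961 = 16883
75–89: 17254 × 0.979 = 16892
90+: 9455 × 0.937 + 12351 × 0.609 = 8859 + 7522 = 16381
Net migration: 15–29 + 60 → 761; 60–74 − 240 → 16643
Giving 1334 / 761 / 4829 / 2533 / 16643 / 16892 / 16381.
Scenario B total after 3 periods: 59373
Difference B − A = 59373 − 57921 = 1452

1452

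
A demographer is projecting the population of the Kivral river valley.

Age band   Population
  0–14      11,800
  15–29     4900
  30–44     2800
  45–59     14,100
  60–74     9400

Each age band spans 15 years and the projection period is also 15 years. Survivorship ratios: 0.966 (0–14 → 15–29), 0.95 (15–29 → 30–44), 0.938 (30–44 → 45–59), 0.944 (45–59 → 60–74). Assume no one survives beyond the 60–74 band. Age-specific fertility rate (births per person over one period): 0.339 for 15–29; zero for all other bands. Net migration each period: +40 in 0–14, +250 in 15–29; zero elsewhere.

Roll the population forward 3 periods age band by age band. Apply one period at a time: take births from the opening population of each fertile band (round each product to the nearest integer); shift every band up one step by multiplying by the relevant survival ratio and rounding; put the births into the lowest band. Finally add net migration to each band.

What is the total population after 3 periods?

[period 1]
Births: 4900 × 0.339 = 1661
15–29: 11800 × 0.966 = 11399
30–44: 4900 × 0.95 = 4655
45–59: 2800 × 0.938 = 2626
60–74: 14100 × 0.944 = 13310
Net migration: 0–14 + 40 → 1701; 15–29 + 250 → 11649
Giving 1701 / 11649 / 4655 / 2626 / 13310.
[period 2]
Births: 11649 × 0.339 = 3949
15–29: 1701 × 0.966 = 1643
30–44: 11649 × 0.95 = 11067
45–59: 4655 × 0.938 = 4366
60–74: 2626 × 0.944 = 2479
Net migration: 0–14 + 40 → 3989; 15–29 + 250 → 1893
Giving 3989 / 1893 / 11067 / 4366 / 2479.
[period 3]
Births: 1893 × 0.339 = 642
15–29: 3989 × 0.966 = 3853
30–44: 1893 × 0.95 = 1798
45–59: 11067 × 0.938 = 10381
60–74: 4366 × 0.944 = 4122
Net migration: 0–14 + 40 → 682; 15–29 + 250 → 4103
Giving 682 / 4103 / 1798 / 10381 / 4122.
Total after period 3: 682 + 4103 + 1798 + 10381 + 4122 = 21086

21086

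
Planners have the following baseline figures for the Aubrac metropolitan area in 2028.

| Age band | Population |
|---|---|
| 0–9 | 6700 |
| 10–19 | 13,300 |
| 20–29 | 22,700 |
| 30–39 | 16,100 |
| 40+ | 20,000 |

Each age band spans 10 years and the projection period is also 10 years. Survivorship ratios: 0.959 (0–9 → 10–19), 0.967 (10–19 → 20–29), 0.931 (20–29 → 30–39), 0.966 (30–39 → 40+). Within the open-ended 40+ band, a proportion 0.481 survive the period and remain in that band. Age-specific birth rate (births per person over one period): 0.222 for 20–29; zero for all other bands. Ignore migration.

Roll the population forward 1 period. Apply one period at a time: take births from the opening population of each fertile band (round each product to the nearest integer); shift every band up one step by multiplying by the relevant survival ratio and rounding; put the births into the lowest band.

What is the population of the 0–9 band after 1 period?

5039

Let band 1 be 0–9 through band 5 = 40+.
Period 1.
Births: 22700 × 0.222 = 5039
Band 2: 6700 × 0.959 = 6425
Band 3: 13300 × 0.967 = 12861
Band 4: 22700 × 0.931 = 21134
Band 5: 16100 × 0.966 + 20000 × 0.481 = 15553 + 9620 = 25173
Population now: 0–9=5039, 10–19=6425, 20–29=12861, 30–39=21134, 40+=25173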